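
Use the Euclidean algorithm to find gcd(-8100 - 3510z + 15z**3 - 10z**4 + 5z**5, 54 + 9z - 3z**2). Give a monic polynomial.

-18 - 3z + z**2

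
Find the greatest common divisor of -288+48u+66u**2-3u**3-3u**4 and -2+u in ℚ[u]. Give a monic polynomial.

-2+u

By polynomial division,
  -3u**4-3u**3+66u**2+48u-288 = (-3u**3-9u**2+48u+144)(u-2) + (0)
The last nonzero remainder u-2 is already monic.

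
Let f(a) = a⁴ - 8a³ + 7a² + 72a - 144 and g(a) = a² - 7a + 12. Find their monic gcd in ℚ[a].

Apply the Euclidean algorithm:
  a⁴ - 8a³ + 7a² + 72a - 144 = (a² - a - 12)(a² - 7a + 12) + (0)
The last nonzero remainder a² - 7a + 12 is already monic.

a² - 7a + 12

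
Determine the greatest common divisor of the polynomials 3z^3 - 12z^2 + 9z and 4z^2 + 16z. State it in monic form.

By polynomial division,
  3z^3 - 12z^2 + 9z = ((3/4)z - 6)(4z^2 + 16z) + (105z)
  4z^2 + 16z = ((4/105)z + 16/105)(105z) + (0)
Last nonzero remainder: 105z. Dividing through by 105 gives the monic gcd z.

z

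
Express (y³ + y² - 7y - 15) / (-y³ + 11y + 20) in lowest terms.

Apply the Euclidean algorithm:
  y³ + y² - 7y - 15 = (-1)(-y³ + 11y + 20) + (y² + 4y + 5)
  -y³ + 11y + 20 = (-y + 4)(y² + 4y + 5) + (0)
The last nonzero remainder y² + 4y + 5 is already monic.
Cancel y² + 4y + 5 from numerator and denominator to get the reduced form.

(-y + 3)/(y - 4)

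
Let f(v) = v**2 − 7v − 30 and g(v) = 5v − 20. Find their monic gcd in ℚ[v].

Euclidean algorithm in ℚ[v]:
  v**2 − 7v − 30 = ((1/5)v − 3/5)(5v − 20) + (−42)
  5v − 20 = (−(5/42)v + 10/21)(−42) + (0)
The last nonzero remainder is the constant −42, so the polynomials are coprime and gcd = 1.

1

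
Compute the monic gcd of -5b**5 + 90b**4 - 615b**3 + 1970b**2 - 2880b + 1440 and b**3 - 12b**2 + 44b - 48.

Repeated division with remainder:
  -5b**5 + 90b**4 - 615b**3 + 1970b**2 - 2880b + 1440 = (-5b**2 + 30b - 35)(b**3 - 12b**2 + 44b - 48) + (-10b**2 + 100b - 240)
  b**3 - 12b**2 + 44b - 48 = (-(1/10)b + 1/5)(-10b**2 + 100b - 240) + (0)
Last nonzero remainder: -10b**2 + 100b - 240. Dividing through by -10 gives the monic gcd b**2 - 10b + 24.

b**2 - 10b + 24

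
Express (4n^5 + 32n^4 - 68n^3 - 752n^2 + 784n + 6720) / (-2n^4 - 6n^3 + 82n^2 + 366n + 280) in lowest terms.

(-2n^3 + 2n^2 + 56n - 168)/(n^2 - 6n - 7)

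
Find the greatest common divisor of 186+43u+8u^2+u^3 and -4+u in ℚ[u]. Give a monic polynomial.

By polynomial division,
  u^3+8u^2+43u+186 = (u^2+12u+91)(u-4) + (550)
  u-4 = ((1/550)u-2/275)(550) + (0)
The last nonzero remainder is the constant 550, so the polynomials are coprime and gcd = 1.

1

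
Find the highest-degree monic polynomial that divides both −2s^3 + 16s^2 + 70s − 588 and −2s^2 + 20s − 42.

s − 7

By polynomial division,
  −2s^3 + 16s^2 + 70s − 588 = (s + 2)(−2s^2 + 20s − 42) + (72s − 504)
  −2s^2 + 20s − 42 = (−(1/36)s + 1/12)(72s − 504) + (0)
Last nonzero remainder: 72s − 504. Dividing through by 72 gives the monic gcd s − 7.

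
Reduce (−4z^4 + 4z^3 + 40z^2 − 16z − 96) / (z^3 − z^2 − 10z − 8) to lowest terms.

Euclidean algorithm in ℚ[z]:
  −4z^4 + 4z^3 + 40z^2 − 16z − 96 = (−4z)(z^3 − z^2 − 10z − 8) + (−48z − 96)
  z^3 − z^2 − 10z − 8 = (−(1/48)z^2 + (1/16)z + 1/12)(−48z − 96) + (0)
Last nonzero remainder: −48z − 96. Dividing through by −48 gives the monic gcd z + 2.
Cancel z + 2 from numerator and denominator to get the reduced form.

(−4z^3 + 12z^2 + 16z − 48)/(z^2 − 3z − 4)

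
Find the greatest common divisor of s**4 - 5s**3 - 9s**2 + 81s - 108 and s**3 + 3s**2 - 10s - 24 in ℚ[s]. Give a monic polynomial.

By polynomial division,
  s**4 - 5s**3 - 9s**2 + 81s - 108 = (s - 8)(s**3 + 3s**2 - 10s - 24) + (25s**2 + 25s - 300)
  s**3 + 3s**2 - 10s - 24 = ((1/25)s + 2/25)(25s**2 + 25s - 300) + (0)
Last nonzero remainder: 25s**2 + 25s - 300. Dividing through by 25 gives the monic gcd s**2 + s - 12.

s**2 + s - 12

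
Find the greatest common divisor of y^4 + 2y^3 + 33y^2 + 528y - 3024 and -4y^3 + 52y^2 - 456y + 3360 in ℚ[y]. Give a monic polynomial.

Euclidean algorithm in ℚ[y]:
  y^4 + 2y^3 + 33y^2 + 528y - 3024 = (-(1/4)y - 15/4)(-4y^3 + 52y^2 - 456y + 3360) + (114y^2 - 342y + 9576)
  -4y^3 + 52y^2 - 456y + 3360 = (-(2/57)y + 20/57)(114y^2 - 342y + 9576) + (0)
Last nonzero remainder: 114y^2 - 342y + 9576. Dividing through by 114 gives the monic gcd y^2 - 3y + 84.

y^2 - 3y + 84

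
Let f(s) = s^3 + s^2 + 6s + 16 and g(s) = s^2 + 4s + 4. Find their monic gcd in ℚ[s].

s + 2

Apply the Euclidean algorithm:
  s^3 + s^2 + 6s + 16 = (s - 3)(s^2 + 4s + 4) + (14s + 28)
  s^2 + 4s + 4 = ((1/14)s + 1/7)(14s + 28) + (0)
Last nonzero remainder: 14s + 28. Dividing through by 14 gives the monic gcd s + 2.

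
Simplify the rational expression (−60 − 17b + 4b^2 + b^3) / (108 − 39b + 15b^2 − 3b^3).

(−15 − 8b − b^2)/(27 − 3b + 3b^2)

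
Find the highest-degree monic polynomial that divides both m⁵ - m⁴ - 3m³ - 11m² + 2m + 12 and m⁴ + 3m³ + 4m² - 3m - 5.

m² - 1

Apply the Euclidean algorithm:
  m⁵ - m⁴ - 3m³ - 11m² + 2m + 12 = (m - 4)(m⁴ + 3m³ + 4m² - 3m - 5) + (5m³ + 8m² - 5m - 8)
  m⁴ + 3m³ + 4m² - 3m - 5 = ((1/5)m + 7/25)(5m³ + 8m² - 5m - 8) + ((69/25)m² - 69/25)
  5m³ + 8m² - 5m - 8 = ((125/69)m + 200/69)((69/25)m² - 69/25) + (0)
Last nonzero remainder: (69/25)m² - 69/25. Dividing through by 69/25 gives the monic gcd m² - 1.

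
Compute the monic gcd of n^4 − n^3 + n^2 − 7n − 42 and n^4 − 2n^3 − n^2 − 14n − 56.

Apply the Euclidean algorithm:
  n^4 − n^3 + n^2 − 7n − 42 = (n^4 − 2n^3 − n^2 − 14n − 56) + (n^3 + 2n^2 + 7n + 14)
  n^4 − 2n^3 − n^2 − 14n − 56 = (n − 4)(n^3 + 2n^2 + 7n + 14) + (0)
The last nonzero remainder n^3 + 2n^2 + 7n + 14 is already monic.

n^3 + 2n^2 + 7n + 14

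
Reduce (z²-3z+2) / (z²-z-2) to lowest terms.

Apply the Euclidean algorithm:
  z²-3z+2 = (z²-z-2) + (-2z+4)
  z²-z-2 = (-(1/2)z-1/2)(-2z+4) + (0)
Last nonzero remainder: -2z+4. Dividing through by -2 gives the monic gcd z-2.
Cancel z-2 from numerator and denominator to get the reduced form.

(z-1)/(z+1)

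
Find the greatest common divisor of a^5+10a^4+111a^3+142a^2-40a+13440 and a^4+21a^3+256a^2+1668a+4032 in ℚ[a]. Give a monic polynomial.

a^3+15a^2+166a+672

By polynomial division,
  a^5+10a^4+111a^3+142a^2-40a+13440 = (a-11)(a^4+21a^3+256a^2+1668a+4032) + (86a^3+1290a^2+14276a+57792)
  a^4+21a^3+256a^2+1668a+4032 = ((1/86)a+3/43)(86a^3+1290a^2+14276a+57792) + (0)
Last nonzero remainder: 86a^3+1290a^2+14276a+57792. Dividing through by 86 gives the monic gcd a^3+15a^2+166a+672.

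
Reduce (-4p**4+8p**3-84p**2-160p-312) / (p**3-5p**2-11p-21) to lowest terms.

Repeated division with remainder:
  -4p**4+8p**3-84p**2-160p-312 = (-4p-12)(p**3-5p**2-11p-21) + (-188p**2-376p-564)
  p**3-5p**2-11p-21 = (-(1/188)p+7/188)(-188p**2-376p-564) + (0)
Last nonzero remainder: -188p**2-376p-564. Dividing through by -188 gives the monic gcd p**2+2p+3.
Cancel p**2+2p+3 from numerator and denominator to get the reduced form.

(-4p**2+16p-104)/(p-7)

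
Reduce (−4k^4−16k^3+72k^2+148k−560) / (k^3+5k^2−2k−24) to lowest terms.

Repeated division with remainder:
  −4k^4−16k^3+72k^2+148k−560 = (−4k+4)(k^3+5k^2−2k−24) + (44k^2+60k−464)
  k^3+5k^2−2k−24 = ((1/44)k+10/121)(44k^2+60k−464) + ((434/121)k+1736/121)
  44k^2+60k−464 = ((2662/217)k−7018/217)((434/121)k+1736/121) + (0)
Last nonzero remainder: (434/121)k+1736/121. Dividing through by 434/121 gives the monic gcd k+4.
Cancel k+4 from numerator and denominator to get the reduced form.

(−4k^3+72k−140)/(k^2+k−6)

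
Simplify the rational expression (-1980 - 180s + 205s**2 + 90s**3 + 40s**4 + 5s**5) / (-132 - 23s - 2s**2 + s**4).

Repeated division with remainder:
  5s**5 + 40s**4 + 90s**3 + 205s**2 - 180s - 1980 = (5s + 40)(s**4 - 2s**2 - 23s - 132) + (100s**3 + 400s**2 + 1400s + 3300)
  s**4 - 2s**2 - 23s - 132 = ((1/100)s - 1/25)(100s**3 + 400s**2 + 1400s + 3300) + (0)
Last nonzero remainder: 100s**3 + 400s**2 + 1400s + 3300. Dividing through by 100 gives the monic gcd s**3 + 4s**2 + 14s + 33.
Cancel s**3 + 4s**2 + 14s + 33 from numerator and denominator to get the reduced form.

(-60 + 20s + 5s**2)/(-4 + s)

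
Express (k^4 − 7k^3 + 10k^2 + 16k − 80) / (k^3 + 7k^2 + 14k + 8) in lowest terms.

(k^3 − 9k^2 + 28k − 40)/(k^2 + 5k + 4)

Apply the Euclidean algorithm:
  k^4 − 7k^3 + 10k^2 + 16k − 80 = (k − 14)(k^3 + 7k^2 + 14k + 8) + (94k^2 + 204k + 32)
  k^3 + 7k^2 + 14k + 8 = ((1/94)k + 227/4418)(94k^2 + 204k + 32) + ((7020/2209)k + 14040/2209)
  94k^2 + 204k + 32 = ((103823/3510)k + 8836/1755)((7020/2209)k + 14040/2209) + (0)
Last nonzero remainder: (7020/2209)k + 14040/2209. Dividing through by 7020/2209 gives the monic gcd k + 2.
Cancel k + 2 from numerator and denominator to get the reduced form.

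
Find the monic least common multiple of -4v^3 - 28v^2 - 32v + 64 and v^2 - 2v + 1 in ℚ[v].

By polynomial division,
  -4v^3 - 28v^2 - 32v + 64 = (-4v - 36)(v^2 - 2v + 1) + (-100v + 100)
  v^2 - 2v + 1 = (-(1/100)v + 1/100)(-100v + 100) + (0)
Last nonzero remainder: -100v + 100. Dividing through by -100 gives the monic gcd v - 1.
Then lcm(f, g) = f·g / gcd(f, g); expanding and making the result monic gives the answer.

v^4 + 6v^3 + v^2 - 24v + 16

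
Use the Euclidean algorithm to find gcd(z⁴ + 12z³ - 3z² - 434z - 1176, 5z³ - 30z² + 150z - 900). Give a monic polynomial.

z - 6

Apply the Euclidean algorithm:
  z⁴ + 12z³ - 3z² - 434z - 1176 = ((1/5)z + 18/5)(5z³ - 30z² + 150z - 900) + (75z² - 794z + 2064)
  5z³ - 30z² + 150z - 900 = ((1/15)z + 344/1125)(75z² - 794z + 2064) + ((287086/1125)z - 574172/375)
  75z² - 794z + 2064 = ((84375/287086)z - 193500/143543)((287086/1125)z - 574172/375) + (0)
Last nonzero remainder: (287086/1125)z - 574172/375. Dividing through by 287086/1125 gives the monic gcd z - 6.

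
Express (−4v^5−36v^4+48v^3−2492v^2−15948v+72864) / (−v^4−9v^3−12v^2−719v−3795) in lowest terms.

(4v^2+20v−96)/(v+5)

Euclidean algorithm in ℚ[v]:
  −4v^5−36v^4+48v^3−2492v^2−15948v+72864 = (4v)(−v^4−9v^3−12v^2−719v−3795) + (96v^3+384v^2−768v+72864)
  −v^4−9v^3−12v^2−719v−3795 = (−(1/96)v−5/96)(96v^3+384v^2−768v+72864) + (0)
Last nonzero remainder: 96v^3+384v^2−768v+72864. Dividing through by 96 gives the monic gcd v^3+4v^2−8v+759.
Cancel v^3+4v^2−8v+759 from numerator and denominator to get the reduced form.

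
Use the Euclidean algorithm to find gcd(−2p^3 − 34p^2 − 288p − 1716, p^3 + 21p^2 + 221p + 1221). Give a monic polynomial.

p + 11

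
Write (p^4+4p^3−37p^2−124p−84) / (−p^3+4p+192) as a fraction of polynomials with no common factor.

(−p^3−10p^2−23p−14)/(p^2+6p+32)

Apply the Euclidean algorithm:
  p^4+4p^3−37p^2−124p−84 = (−p−4)(−p^3+4p+192) + (−33p^2+84p+684)
  −p^3+4p+192 = ((1/33)p+28/363)(−33p^2+84p+684) + (−(2808/121)p+16848/121)
  −33p^2+84p+684 = ((1331/936)p+2299/468)(−(2808/121)p+16848/121) + (0)
Last nonzero remainder: −(2808/121)p+16848/121. Dividing through by −2808/121 gives the monic gcd p−6.
Cancel p−6 from numerator and denominator to get the reduced form.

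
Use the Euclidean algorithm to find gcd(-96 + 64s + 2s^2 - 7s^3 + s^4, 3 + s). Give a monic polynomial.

Repeated division with remainder:
  s^4 - 7s^3 + 2s^2 + 64s - 96 = (s^3 - 10s^2 + 32s - 32)(s + 3) + (0)
The last nonzero remainder s + 3 is already monic.

3 + s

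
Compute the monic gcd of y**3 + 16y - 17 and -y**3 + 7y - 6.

y - 1

Repeated division with remainder:
  y**3 + 16y - 17 = (-1)(-y**3 + 7y - 6) + (23y - 23)
  -y**3 + 7y - 6 = (-(1/23)y**2 - (1/23)y + 6/23)(23y - 23) + (0)
Last nonzero remainder: 23y - 23. Dividing through by 23 gives the monic gcd y - 1.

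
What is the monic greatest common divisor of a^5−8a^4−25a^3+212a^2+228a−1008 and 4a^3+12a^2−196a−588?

a^2−4a−21

Euclidean algorithm in ℚ[a]:
  a^5−8a^4−25a^3+212a^2+228a−1008 = ((1/4)a^2−(11/4)a+57/4)(4a^3+12a^2−196a−588) + (−351a^2+1404a+7371)
  4a^3+12a^2−196a−588 = (−(4/351)a−28/351)(−351a^2+1404a+7371) + (0)
Last nonzero remainder: −351a^2+1404a+7371. Dividing through by −351 gives the monic gcd a^2−4a−21.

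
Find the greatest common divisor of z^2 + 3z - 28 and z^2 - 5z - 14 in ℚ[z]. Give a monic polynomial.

1

Repeated division with remainder:
  z^2 + 3z - 28 = (z^2 - 5z - 14) + (8z - 14)
  z^2 - 5z - 14 = ((1/8)z - 13/32)(8z - 14) + (-315/16)
  8z - 14 = (-(128/315)z + 32/45)(-315/16) + (0)
The last nonzero remainder is the constant -315/16, so the polynomials are coprime and gcd = 1.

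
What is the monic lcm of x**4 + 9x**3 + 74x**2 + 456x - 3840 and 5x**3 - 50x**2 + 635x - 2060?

x**6 + 3x**5 + 123x**4 + 939x**3 + 1046x**2 + 70008x - 395520

Euclidean algorithm in ℚ[x]:
  x**4 + 9x**3 + 74x**2 + 456x - 3840 = ((1/5)x + 19/5)(5x**3 - 50x**2 + 635x - 2060) + (137x**2 - 1545x + 3988)
  5x**3 - 50x**2 + 635x - 2060 = ((5/137)x + 875/18769)(137x**2 - 1545x + 3988) + ((10538410/18769)x - 42153640/18769)
  137x**2 - 1545x + 3988 = ((2571353/10538410)x - 18712693/10538410)((10538410/18769)x - 42153640/18769) + (0)
Last nonzero remainder: (10538410/18769)x - 42153640/18769. Dividing through by 10538410/18769 gives the monic gcd x - 4.
Then lcm(f, g) = f·g / gcd(f, g); expanding and making the result monic gives the answer.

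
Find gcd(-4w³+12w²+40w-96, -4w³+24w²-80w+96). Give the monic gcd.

Apply the Euclidean algorithm:
  -4w³+12w²+40w-96 = (-4w³+24w²-80w+96) + (-12w²+120w-192)
  -4w³+24w²-80w+96 = ((1/3)w+4/3)(-12w²+120w-192) + (-176w+352)
  -12w²+120w-192 = ((3/44)w-6/11)(-176w+352) + (0)
Last nonzero remainder: -176w+352. Dividing through by -176 gives the monic gcd w-2.

w-2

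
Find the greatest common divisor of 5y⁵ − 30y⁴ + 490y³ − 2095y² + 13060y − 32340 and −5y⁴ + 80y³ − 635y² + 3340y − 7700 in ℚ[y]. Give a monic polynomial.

y² − 4y + 44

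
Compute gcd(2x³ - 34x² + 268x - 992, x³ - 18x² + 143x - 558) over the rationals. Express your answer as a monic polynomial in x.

x² - 9x + 62

Euclidean algorithm in ℚ[x]:
  2x³ - 34x² + 268x - 992 = (2)(x³ - 18x² + 143x - 558) + (2x² - 18x + 124)
  x³ - 18x² + 143x - 558 = ((1/2)x - 9/2)(2x² - 18x + 124) + (0)
Last nonzero remainder: 2x² - 18x + 124. Dividing through by 2 gives the monic gcd x² - 9x + 62.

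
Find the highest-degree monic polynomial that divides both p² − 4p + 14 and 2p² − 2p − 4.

1

Apply the Euclidean algorithm:
  p² − 4p + 14 = (1/2)(2p² − 2p − 4) + (−3p + 16)
  2p² − 2p − 4 = (−(2/3)p − 26/9)(−3p + 16) + (380/9)
  −3p + 16 = (−(27/380)p + 36/95)(380/9) + (0)
The last nonzero remainder is the constant 380/9, so the polynomials are coprime and gcd = 1.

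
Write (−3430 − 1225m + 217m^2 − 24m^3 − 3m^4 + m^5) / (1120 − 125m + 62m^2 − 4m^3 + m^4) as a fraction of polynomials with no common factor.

Apply the Euclidean algorithm:
  m^5 − 3m^4 − 24m^3 + 217m^2 − 1225m − 3430 = (m + 1)(m^4 − 4m^3 + 62m^2 − 125m + 1120) + (−82m^3 + 280m^2 − 2220m − 4550)
  m^4 − 4m^3 + 62m^2 − 125m + 1120 = (−(1/82)m + 12/1681)(−82m^3 + 280m^2 − 2220m − 4550) + ((55352/1681)m^2 − (276760/1681)m + 1937320/1681)
  −82m^3 + 280m^2 − 2220m − 4550 = (−(68921/27676)m − 109265/27676)((55352/1681)m^2 − (276760/1681)m + 1937320/1681) + (0)
Last nonzero remainder: (55352/1681)m^2 − (276760/1681)m + 1937320/1681. Dividing through by 55352/1681 gives the monic gcd m^2 − 5m + 35.
Cancel m^2 − 5m + 35 from numerator and denominator to get the reduced form.

(−98 − 49m + 2m^2 + m^3)/(32 + m + m^2)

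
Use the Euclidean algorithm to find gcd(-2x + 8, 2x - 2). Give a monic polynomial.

By polynomial division,
  -2x + 8 = (-1)(2x - 2) + (6)
  2x - 2 = ((1/3)x - 1/3)(6) + (0)
The last nonzero remainder is the constant 6, so the polynomials are coprime and gcd = 1.

1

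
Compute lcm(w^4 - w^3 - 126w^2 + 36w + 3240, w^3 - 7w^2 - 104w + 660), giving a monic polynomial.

w^6 - 2w^5 - 235w^4 + 272w^3 + 17064w^2 - 7200w - 356400

Euclidean algorithm in ℚ[w]:
  w^4 - w^3 - 126w^2 + 36w + 3240 = (w + 6)(w^3 - 7w^2 - 104w + 660) + (20w^2 - 720)
  w^3 - 7w^2 - 104w + 660 = ((1/20)w - 7/20)(20w^2 - 720) + (-68w + 408)
  20w^2 - 720 = (-(5/17)w - 30/17)(-68w + 408) + (0)
Last nonzero remainder: -68w + 408. Dividing through by -68 gives the monic gcd w - 6.
Then lcm(f, g) = f·g / gcd(f, g); expanding and making the result monic gives the answer.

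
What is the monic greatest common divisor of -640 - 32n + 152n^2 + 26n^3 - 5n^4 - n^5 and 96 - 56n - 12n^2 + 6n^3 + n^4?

Euclidean algorithm in ℚ[n]:
  -n^5 - 5n^4 + 26n^3 + 152n^2 - 32n - 640 = (-n + 1)(n^4 + 6n^3 - 12n^2 - 56n + 96) + (8n^3 + 108n^2 + 120n - 736)
  n^4 + 6n^3 - 12n^2 - 56n + 96 = ((1/8)n - 15/16)(8n^3 + 108n^2 + 120n - 736) + ((297/4)n^2 + (297/2)n - 594)
  8n^3 + 108n^2 + 120n - 736 = ((32/297)n + 368/297)((297/4)n^2 + (297/2)n - 594) + (0)
Last nonzero remainder: (297/4)n^2 + (297/2)n - 594. Dividing through by 297/4 gives the monic gcd n^2 + 2n - 8.

-8 + 2n + n^2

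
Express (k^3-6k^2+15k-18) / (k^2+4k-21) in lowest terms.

Euclidean algorithm in ℚ[k]:
  k^3-6k^2+15k-18 = (k-10)(k^2+4k-21) + (76k-228)
  k^2+4k-21 = ((1/76)k+7/76)(76k-228) + (0)
Last nonzero remainder: 76k-228. Dividing through by 76 gives the monic gcd k-3.
Cancel k-3 from numerator and denominator to get the reduced form.

(k^2-3k+6)/(k+7)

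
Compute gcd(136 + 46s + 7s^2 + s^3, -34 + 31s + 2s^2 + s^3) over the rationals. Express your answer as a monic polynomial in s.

34 + 3s + s^2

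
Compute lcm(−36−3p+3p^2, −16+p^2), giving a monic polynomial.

−48−16p+3p^2+p^3

Repeated division with remainder:
  3p^2−3p−36 = (3)(p^2−16) + (−3p+12)
  p^2−16 = (−(1/3)p−4/3)(−3p+12) + (0)
Last nonzero remainder: −3p+12. Dividing through by −3 gives the monic gcd p−4.
Then lcm(f, g) = f·g / gcd(f, g); expanding and making the result monic gives the answer.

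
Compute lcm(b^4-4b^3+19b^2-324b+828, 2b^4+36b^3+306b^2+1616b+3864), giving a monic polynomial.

b^6+9b^5+9b^4-245b^3-2586b^2-2844b+34776

Repeated division with remainder:
  b^4-4b^3+19b^2-324b+828 = (1/2)(2b^4+36b^3+306b^2+1616b+3864) + (-22b^3-134b^2-1132b-1104)
  2b^4+36b^3+306b^2+1616b+3864 = (-(1/11)b-131/121)(-22b^3-134b^2-1132b-1104) + ((7020/121)b^2+(35100/121)b+322920/121)
  -22b^3-134b^2-1132b-1104 = (-(1331/3510)b-242/585)((7020/121)b^2+(35100/121)b+322920/121) + (0)
Last nonzero remainder: (7020/121)b^2+(35100/121)b+322920/121. Dividing through by 7020/121 gives the monic gcd b^2+5b+46.
Then lcm(f, g) = f·g / gcd(f, g); expanding and making the result monic gives the answer.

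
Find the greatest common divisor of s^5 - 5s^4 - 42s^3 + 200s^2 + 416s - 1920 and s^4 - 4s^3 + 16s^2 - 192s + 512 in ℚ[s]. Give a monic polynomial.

s^2 - 8s + 16

Repeated division with remainder:
  s^5 - 5s^4 - 42s^3 + 200s^2 + 416s - 1920 = (s - 1)(s^4 - 4s^3 + 16s^2 - 192s + 512) + (-62s^3 + 408s^2 - 288s - 1408)
  s^4 - 4s^3 + 16s^2 - 192s + 512 = (-(1/62)s - 40/961)(-62s^3 + 408s^2 - 288s - 1408) + ((27232/961)s^2 - (217856/961)s + 435712/961)
  -62s^3 + 408s^2 - 288s - 1408 = (-(29791/13616)s - 10571/3404)((27232/961)s^2 - (217856/961)s + 435712/961) + (0)
Last nonzero remainder: (27232/961)s^2 - (217856/961)s + 435712/961. Dividing through by 27232/961 gives the monic gcd s^2 - 8s + 16.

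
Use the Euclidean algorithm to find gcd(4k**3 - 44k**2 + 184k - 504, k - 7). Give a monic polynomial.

Euclidean algorithm in ℚ[k]:
  4k**3 - 44k**2 + 184k - 504 = (4k**2 - 16k + 72)(k - 7) + (0)
The last nonzero remainder k - 7 is already monic.

k - 7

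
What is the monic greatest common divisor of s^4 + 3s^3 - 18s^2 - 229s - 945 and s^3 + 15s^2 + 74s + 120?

s + 5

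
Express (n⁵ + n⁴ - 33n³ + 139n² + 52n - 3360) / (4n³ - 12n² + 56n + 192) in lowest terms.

(n³ + 6n² - 27n - 140)/(4n + 8)

Apply the Euclidean algorithm:
  n⁵ + n⁴ - 33n³ + 139n² + 52n - 3360 = ((1/4)n² + n - 35/4)(4n³ - 12n² + 56n + 192) + (-70n² + 350n - 1680)
  4n³ - 12n² + 56n + 192 = (-(2/35)n - 4/35)(-70n² + 350n - 1680) + (0)
Last nonzero remainder: -70n² + 350n - 1680. Dividing through by -70 gives the monic gcd n² - 5n + 24.
Cancel n² - 5n + 24 from numerator and denominator to get the reduced form.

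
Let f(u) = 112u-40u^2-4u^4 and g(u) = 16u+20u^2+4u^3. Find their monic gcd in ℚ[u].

By polynomial division,
  -4u^4-40u^2+112u = (-u+5)(4u^3+20u^2+16u) + (-124u^2+32u)
  4u^3+20u^2+16u = (-(1/31)u-163/961)(-124u^2+32u) + ((20592/961)u)
  -124u^2+32u = (-(29791/5148)u+1922/1287)((20592/961)u) + (0)
Last nonzero remainder: (20592/961)u. Dividing through by 20592/961 gives the monic gcd u.

u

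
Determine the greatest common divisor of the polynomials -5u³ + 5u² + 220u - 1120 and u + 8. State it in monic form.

Euclidean algorithm in ℚ[u]:
  -5u³ + 5u² + 220u - 1120 = (-5u² + 45u - 140)(u + 8) + (0)
The last nonzero remainder u + 8 is already monic.

u + 8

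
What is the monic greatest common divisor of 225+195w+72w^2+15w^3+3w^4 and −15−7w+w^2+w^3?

5+4w+w^2

Repeated division with remainder:
  3w^4+15w^3+72w^2+195w+225 = (3w+12)(w^3+w^2−7w−15) + (81w^2+324w+405)
  w^3+w^2−7w−15 = ((1/81)w−1/27)(81w^2+324w+405) + (0)
Last nonzero remainder: 81w^2+324w+405. Dividing through by 81 gives the monic gcd w^2+4w+5.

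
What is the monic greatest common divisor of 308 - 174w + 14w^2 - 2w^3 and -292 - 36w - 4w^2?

By polynomial division,
  -2w^3 + 14w^2 - 174w + 308 = ((1/2)w - 8)(-4w^2 - 36w - 292) + (-316w - 2028)
  -4w^2 - 36w - 292 = ((1/79)w + 204/6241)(-316w - 2028) + (-1408660/6241)
  -316w - 2028 = ((493039/352165)w + 3164187/352165)(-1408660/6241) + (0)
The last nonzero remainder is the constant -1408660/6241, so the polynomials are coprime and gcd = 1.

1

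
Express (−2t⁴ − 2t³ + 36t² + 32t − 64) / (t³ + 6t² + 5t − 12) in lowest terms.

By polynomial division,
  −2t⁴ − 2t³ + 36t² + 32t − 64 = (−2t + 10)(t³ + 6t² + 5t − 12) + (−14t² − 42t + 56)
  t³ + 6t² + 5t − 12 = (−(1/14)t − 3/14)(−14t² − 42t + 56) + (0)
Last nonzero remainder: −14t² − 42t + 56. Dividing through by −14 gives the monic gcd t² + 3t − 4.
Cancel t² + 3t − 4 from numerator and denominator to get the reduced form.

(−2t² + 4t + 16)/(t + 3)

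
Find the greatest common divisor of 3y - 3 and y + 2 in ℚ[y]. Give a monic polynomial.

Repeated division with remainder:
  3y - 3 = (3)(y + 2) + (-9)
  y + 2 = (-(1/9)y - 2/9)(-9) + (0)
The last nonzero remainder is the constant -9, so the polynomials are coprime and gcd = 1.

1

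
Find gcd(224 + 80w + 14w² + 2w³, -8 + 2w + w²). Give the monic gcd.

Repeated division with remainder:
  2w³ + 14w² + 80w + 224 = (2w + 10)(w² + 2w - 8) + (76w + 304)
  w² + 2w - 8 = ((1/76)w - 1/38)(76w + 304) + (0)
Last nonzero remainder: 76w + 304. Dividing through by 76 gives the monic gcd w + 4.

4 + w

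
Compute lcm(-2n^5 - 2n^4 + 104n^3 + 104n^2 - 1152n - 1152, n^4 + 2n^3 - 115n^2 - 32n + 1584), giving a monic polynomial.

n^7 + 3n^6 - 149n^5 - 255n^4 + 5620n^3 + 6876n^2 - 55872n - 57024

Euclidean algorithm in ℚ[n]:
  -2n^5 - 2n^4 + 104n^3 + 104n^2 - 1152n - 1152 = (-2n + 2)(n^4 + 2n^3 - 115n^2 - 32n + 1584) + (-130n^3 + 270n^2 + 2080n - 4320)
  n^4 + 2n^3 - 115n^2 - 32n + 1584 = (-(1/130)n - 53/1690)(-130n^3 + 270n^2 + 2080n - 4320) + (-(15300/169)n^2 + 244800/169)
  -130n^3 + 270n^2 + 2080n - 4320 = ((2197/1530)n - 507/170)(-(15300/169)n^2 + 244800/169) + (0)
Last nonzero remainder: -(15300/169)n^2 + 244800/169. Dividing through by -15300/169 gives the monic gcd n^2 - 16.
Then lcm(f, g) = f·g / gcd(f, g); expanding and making the result monic gives the answer.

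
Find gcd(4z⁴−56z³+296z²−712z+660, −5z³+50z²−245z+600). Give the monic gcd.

z−5

Repeated division with remainder:
  4z⁴−56z³+296z²−712z+660 = (−(4/5)z+16/5)(−5z³+50z²−245z+600) + (−60z²+552z−1260)
  −5z³+50z²−245z+600 = ((1/12)z−1/15)(−60z²+552z−1260) + (−(516/5)z+516)
  −60z²+552z−1260 = ((25/43)z−105/43)(−(516/5)z+516) + (0)
Last nonzero remainder: −(516/5)z+516. Dividing through by −516/5 gives the monic gcd z−5.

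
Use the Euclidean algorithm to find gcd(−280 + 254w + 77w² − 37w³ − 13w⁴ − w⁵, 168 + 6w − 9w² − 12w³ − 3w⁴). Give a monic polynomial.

−8 + 2w + w²

By polynomial division,
  −w⁵ − 13w⁴ − 37w³ + 77w² + 254w − 280 = ((1/3)w + 3)(−3w⁴ − 12w³ − 9w² + 6w + 168) + (2w³ + 102w² + 180w − 784)
  −3w⁴ − 12w³ − 9w² + 6w + 168 = (−(3/2)w + 141/2)(2w³ + 102w² + 180w − 784) + (−6930w² − 13860w + 55440)
  2w³ + 102w² + 180w − 784 = (−(1/3465)w − 7/495)(−6930w² − 13860w + 55440) + (0)
Last nonzero remainder: −6930w² − 13860w + 55440. Dividing through by −6930 gives the monic gcd w² + 2w − 8.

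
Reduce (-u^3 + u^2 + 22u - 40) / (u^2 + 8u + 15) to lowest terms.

(-u^2 + 6u - 8)/(u + 3)

Apply the Euclidean algorithm:
  -u^3 + u^2 + 22u - 40 = (-u + 9)(u^2 + 8u + 15) + (-35u - 175)
  u^2 + 8u + 15 = (-(1/35)u - 3/35)(-35u - 175) + (0)
Last nonzero remainder: -35u - 175. Dividing through by -35 gives the monic gcd u + 5.
Cancel u + 5 from numerator and denominator to get the reduced form.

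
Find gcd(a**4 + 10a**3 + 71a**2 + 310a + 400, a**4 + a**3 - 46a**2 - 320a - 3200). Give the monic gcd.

a**2 + 3a + 40

Repeated division with remainder:
  a**4 + 10a**3 + 71a**2 + 310a + 400 = (a**4 + a**3 - 46a**2 - 320a - 3200) + (9a**3 + 117a**2 + 630a + 3600)
  a**4 + a**3 - 46a**2 - 320a - 3200 = ((1/9)a - 4/3)(9a**3 + 117a**2 + 630a + 3600) + (40a**2 + 120a + 1600)
  9a**3 + 117a**2 + 630a + 3600 = ((9/40)a + 9/4)(40a**2 + 120a + 1600) + (0)
Last nonzero remainder: 40a**2 + 120a + 1600. Dividing through by 40 gives the monic gcd a**2 + 3a + 40.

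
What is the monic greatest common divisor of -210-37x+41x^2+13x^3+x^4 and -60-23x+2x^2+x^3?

3+x

By polynomial division,
  x^4+13x^3+41x^2-37x-210 = (x+11)(x^3+2x^2-23x-60) + (42x^2+276x+450)
  x^3+2x^2-23x-60 = ((1/42)x-16/147)(42x^2+276x+450) + (-(180/49)x-540/49)
  42x^2+276x+450 = (-(343/30)x-245/6)(-(180/49)x-540/49) + (0)
Last nonzero remainder: -(180/49)x-540/49. Dividing through by -180/49 gives the monic gcd x+3.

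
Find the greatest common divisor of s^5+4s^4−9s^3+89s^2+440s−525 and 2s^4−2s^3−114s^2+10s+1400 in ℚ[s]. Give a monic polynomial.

Euclidean algorithm in ℚ[s]:
  s^5+4s^4−9s^3+89s^2+440s−525 = ((1/2)s+5/2)(2s^4−2s^3−114s^2+10s+1400) + (53s^3+369s^2−285s−4025)
  2s^4−2s^3−114s^2+10s+1400 = ((2/53)s−844/2809)(53s^3+369s^2−285s−4025) + ((21420/2809)s^2+(214200/2809)s+535500/2809)
  53s^3+369s^2−285s−4025 = ((148877/21420)s−64607/3060)((21420/2809)s^2+(214200/2809)s+535500/2809) + (0)
Last nonzero remainder: (21420/2809)s^2+(214200/2809)s+535500/2809. Dividing through by 21420/2809 gives the monic gcd s^2+10s+25.

s^2+10s+25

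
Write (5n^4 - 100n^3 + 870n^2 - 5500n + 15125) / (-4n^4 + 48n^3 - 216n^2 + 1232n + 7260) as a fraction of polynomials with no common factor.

(-5n + 25)/(4n + 12)

By polynomial division,
  5n^4 - 100n^3 + 870n^2 - 5500n + 15125 = (-5/4)(-4n^4 + 48n^3 - 216n^2 + 1232n + 7260) + (-40n^3 + 600n^2 - 3960n + 24200)
  -4n^4 + 48n^3 - 216n^2 + 1232n + 7260 = ((1/10)n + 3/10)(-40n^3 + 600n^2 - 3960n + 24200) + (0)
Last nonzero remainder: -40n^3 + 600n^2 - 3960n + 24200. Dividing through by -40 gives the monic gcd n^3 - 15n^2 + 99n - 605.
Cancel n^3 - 15n^2 + 99n - 605 from numerator and denominator to get the reduced form.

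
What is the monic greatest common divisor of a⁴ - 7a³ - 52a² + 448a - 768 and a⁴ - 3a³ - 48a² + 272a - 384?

a³ + a² - 44a + 96

Apply the Euclidean algorithm:
  a⁴ - 7a³ - 52a² + 448a - 768 = (a⁴ - 3a³ - 48a² + 272a - 384) + (-4a³ - 4a² + 176a - 384)
  a⁴ - 3a³ - 48a² + 272a - 384 = (-(1/4)a + 1)(-4a³ - 4a² + 176a - 384) + (0)
Last nonzero remainder: -4a³ - 4a² + 176a - 384. Dividing through by -4 gives the monic gcd a³ + a² - 44a + 96.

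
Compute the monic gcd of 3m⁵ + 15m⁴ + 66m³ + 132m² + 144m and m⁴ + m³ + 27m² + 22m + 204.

m² + 2m + 12

Repeated division with remainder:
  3m⁵ + 15m⁴ + 66m³ + 132m² + 144m = (3m + 12)(m⁴ + m³ + 27m² + 22m + 204) + (-27m³ - 258m² - 732m - 2448)
  m⁴ + m³ + 27m² + 22m + 204 = (-(1/27)m + 77/243)(-27m³ - 258m² - 732m - 2448) + ((6613/81)m² + (13226/81)m + 26452/27)
  -27m³ - 258m² - 732m - 2448 = (-(2187/6613)m - 972/389)((6613/81)m² + (13226/81)m + 26452/27) + (0)
Last nonzero remainder: (6613/81)m² + (13226/81)m + 26452/27. Dividing through by 6613/81 gives the monic gcd m² + 2m + 12.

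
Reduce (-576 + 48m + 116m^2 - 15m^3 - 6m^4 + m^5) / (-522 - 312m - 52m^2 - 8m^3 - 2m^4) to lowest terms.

(64 - 48m + 12m^2 - m^3)/(58 - 4m + 2m^2)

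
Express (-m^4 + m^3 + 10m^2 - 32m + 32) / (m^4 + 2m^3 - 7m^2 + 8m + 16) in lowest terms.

(-m + 2)/(m + 1)

Apply the Euclidean algorithm:
  -m^4 + m^3 + 10m^2 - 32m + 32 = (-1)(m^4 + 2m^3 - 7m^2 + 8m + 16) + (3m^3 + 3m^2 - 24m + 48)
  m^4 + 2m^3 - 7m^2 + 8m + 16 = ((1/3)m + 1/3)(3m^3 + 3m^2 - 24m + 48) + (0)
Last nonzero remainder: 3m^3 + 3m^2 - 24m + 48. Dividing through by 3 gives the monic gcd m^3 + m^2 - 8m + 16.
Cancel m^3 + m^2 - 8m + 16 from numerator and denominator to get the reduced form.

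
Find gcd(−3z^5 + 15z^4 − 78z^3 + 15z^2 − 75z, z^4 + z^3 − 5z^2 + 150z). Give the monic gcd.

Repeated division with remainder:
  −3z^5 + 15z^4 − 78z^3 + 15z^2 − 75z = (−3z + 18)(z^4 + z^3 − 5z^2 + 150z) + (−111z^3 + 555z^2 − 2775z)
  z^4 + z^3 − 5z^2 + 150z = (−(1/111)z − 2/37)(−111z^3 + 555z^2 − 2775z) + (0)
Last nonzero remainder: −111z^3 + 555z^2 − 2775z. Dividing through by −111 gives the monic gcd z^3 − 5z^2 + 25z.

z^3 − 5z^2 + 25z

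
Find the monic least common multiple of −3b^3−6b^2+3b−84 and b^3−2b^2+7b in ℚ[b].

b^4+2b^3−b^2+28b

Apply the Euclidean algorithm:
  −3b^3−6b^2+3b−84 = (−3)(b^3−2b^2+7b) + (−12b^2+24b−84)
  b^3−2b^2+7b = (−(1/12)b)(−12b^2+24b−84) + (0)
Last nonzero remainder: −12b^2+24b−84. Dividing through by −12 gives the monic gcd b^2−2b+7.
Then lcm(f, g) = f·g / gcd(f, g); expanding and making the result monic gives the answer.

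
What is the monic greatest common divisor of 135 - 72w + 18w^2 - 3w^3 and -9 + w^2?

-3 + w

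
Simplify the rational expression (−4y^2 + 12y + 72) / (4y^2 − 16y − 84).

(−y + 6)/(y − 7)

Euclidean algorithm in ℚ[y]:
  −4y^2 + 12y + 72 = (−1)(4y^2 − 16y − 84) + (−4y − 12)
  4y^2 − 16y − 84 = (−y + 7)(−4y − 12) + (0)
Last nonzero remainder: −4y − 12. Dividing through by −4 gives the monic gcd y + 3.
Cancel y + 3 from numerator and denominator to get the reduced form.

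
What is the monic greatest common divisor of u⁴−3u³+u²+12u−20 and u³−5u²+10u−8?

u−2

Repeated division with remainder:
  u⁴−3u³+u²+12u−20 = (u+2)(u³−5u²+10u−8) + (u²−4)
  u³−5u²+10u−8 = (u−5)(u²−4) + (14u−28)
  u²−4 = ((1/14)u+1/7)(14u−28) + (0)
Last nonzero remainder: 14u−28. Dividing through by 14 gives the monic gcd u−2.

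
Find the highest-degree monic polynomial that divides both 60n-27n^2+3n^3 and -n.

Apply the Euclidean algorithm:
  3n^3-27n^2+60n = (-3n^2+27n-60)(-n) + (0)
Last nonzero remainder: -n. Dividing through by -1 gives the monic gcd n.

n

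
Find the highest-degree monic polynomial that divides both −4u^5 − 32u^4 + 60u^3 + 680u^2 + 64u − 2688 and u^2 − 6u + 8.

u^2 − 6u + 8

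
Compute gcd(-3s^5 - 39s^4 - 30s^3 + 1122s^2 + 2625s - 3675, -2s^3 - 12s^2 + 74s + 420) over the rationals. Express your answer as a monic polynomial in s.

By polynomial division,
  -3s^5 - 39s^4 - 30s^3 + 1122s^2 + 2625s - 3675 = ((3/2)s^2 + (21/2)s + 15/2)(-2s^3 - 12s^2 + 74s + 420) + (-195s^2 - 2340s - 6825)
  -2s^3 - 12s^2 + 74s + 420 = ((2/195)s - 4/65)(-195s^2 - 2340s - 6825) + (0)
Last nonzero remainder: -195s^2 - 2340s - 6825. Dividing through by -195 gives the monic gcd s^2 + 12s + 35.

s^2 + 12s + 35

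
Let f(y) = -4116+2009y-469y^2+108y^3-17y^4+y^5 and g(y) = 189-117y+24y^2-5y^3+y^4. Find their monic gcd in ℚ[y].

21+y+y^2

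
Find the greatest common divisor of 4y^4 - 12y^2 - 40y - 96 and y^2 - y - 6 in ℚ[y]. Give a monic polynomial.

y^2 - y - 6

By polynomial division,
  4y^4 - 12y^2 - 40y - 96 = (4y^2 + 4y + 16)(y^2 - y - 6) + (0)
The last nonzero remainder y^2 - y - 6 is already monic.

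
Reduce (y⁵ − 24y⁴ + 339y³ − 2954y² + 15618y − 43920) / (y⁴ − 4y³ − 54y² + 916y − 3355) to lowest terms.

(y³ − 14y² + 138y − 720)/(y² + 6y − 55)

Apply the Euclidean algorithm:
  y⁵ − 24y⁴ + 339y³ − 2954y² + 15618y − 43920 = (y − 20)(y⁴ − 4y³ − 54y² + 916y − 3355) + (313y³ − 4950y² + 37293y − 111020)
  y⁴ − 4y³ − 54y² + 916y − 3355 = ((1/313)y + 3698/97969)(313y³ − 4950y² + 37293y − 111020) + ((1342065/97969)y² − (13420650/97969)y + 81865965/97969)
  313y³ − 4950y² + 37293y − 111020 = ((30664297/1342065)y − 35660716/268413)((1342065/97969)y² − (13420650/97969)y + 81865965/97969) + (0)
Last nonzero remainder: (1342065/97969)y² − (13420650/97969)y + 81865965/97969. Dividing through by 1342065/97969 gives the monic gcd y² − 10y + 61.
Cancel y² − 10y + 61 from numerator and denominator to get the reduced form.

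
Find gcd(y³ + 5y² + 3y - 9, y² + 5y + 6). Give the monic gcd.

Euclidean algorithm in ℚ[y]:
  y³ + 5y² + 3y - 9 = (y)(y² + 5y + 6) + (-3y - 9)
  y² + 5y + 6 = (-(1/3)y - 2/3)(-3y - 9) + (0)
Last nonzero remainder: -3y - 9. Dividing through by -3 gives the monic gcd y + 3.

y + 3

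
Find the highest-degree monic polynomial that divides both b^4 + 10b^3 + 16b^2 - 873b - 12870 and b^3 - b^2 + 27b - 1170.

b^3 - b^2 + 27b - 1170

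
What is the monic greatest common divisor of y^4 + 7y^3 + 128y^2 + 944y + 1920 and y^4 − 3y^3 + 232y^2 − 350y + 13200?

Euclidean algorithm in ℚ[y]:
  y^4 + 7y^3 + 128y^2 + 944y + 1920 = (y^4 − 3y^3 + 232y^2 − 350y + 13200) + (10y^3 − 104y^2 + 1294y − 11280)
  y^4 − 3y^3 + 232y^2 − 350y + 13200 = ((1/10)y + 37/50)(10y^3 − 104y^2 + 1294y − 11280) + ((4489/25)y^2 − (4489/25)y + 107736/5)
  10y^3 − 104y^2 + 1294y − 11280 = ((250/4489)y − 2350/4489)((4489/25)y^2 − (4489/25)y + 107736/5) + (0)
Last nonzero remainder: (4489/25)y^2 − (4489/25)y + 107736/5. Dividing through by 4489/25 gives the monic gcd y^2 − y + 120.

y^2 − y + 120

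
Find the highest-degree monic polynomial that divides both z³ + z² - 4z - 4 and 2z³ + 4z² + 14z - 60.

z - 2

By polynomial division,
  z³ + z² - 4z - 4 = (1/2)(2z³ + 4z² + 14z - 60) + (-z² - 11z + 26)
  2z³ + 4z² + 14z - 60 = (-2z + 18)(-z² - 11z + 26) + (264z - 528)
  -z² - 11z + 26 = (-(1/264)z - 13/264)(264z - 528) + (0)
Last nonzero remainder: 264z - 528. Dividing through by 264 gives the monic gcd z - 2.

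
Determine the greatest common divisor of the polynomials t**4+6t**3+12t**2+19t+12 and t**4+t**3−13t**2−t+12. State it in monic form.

t**2+5t+4

Repeated division with remainder:
  t**4+6t**3+12t**2+19t+12 = (t**4+t**3−13t**2−t+12) + (5t**3+25t**2+20t)
  t**4+t**3−13t**2−t+12 = ((1/5)t−4/5)(5t**3+25t**2+20t) + (3t**2+15t+12)
  5t**3+25t**2+20t = ((5/3)t)(3t**2+15t+12) + (0)
Last nonzero remainder: 3t**2+15t+12. Dividing through by 3 gives the monic gcd t**2+5t+4.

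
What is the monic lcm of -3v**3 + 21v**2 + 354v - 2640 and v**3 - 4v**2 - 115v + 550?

v**4 - 12v**3 - 83v**2 + 1470v - 4400

Euclidean algorithm in ℚ[v]:
  -3v**3 + 21v**2 + 354v - 2640 = (-3)(v**3 - 4v**2 - 115v + 550) + (9v**2 + 9v - 990)
  v**3 - 4v**2 - 115v + 550 = ((1/9)v - 5/9)(9v**2 + 9v - 990) + (0)
Last nonzero remainder: 9v**2 + 9v - 990. Dividing through by 9 gives the monic gcd v**2 + v - 110.
Then lcm(f, g) = f·g / gcd(f, g); expanding and making the result monic gives the answer.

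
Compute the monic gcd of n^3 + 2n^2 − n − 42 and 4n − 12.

Repeated division with remainder:
  n^3 + 2n^2 − n − 42 = ((1/4)n^2 + (5/4)n + 7/2)(4n − 12) + (0)
Last nonzero remainder: 4n − 12. Dividing through by 4 gives the monic gcd n − 3.

n − 3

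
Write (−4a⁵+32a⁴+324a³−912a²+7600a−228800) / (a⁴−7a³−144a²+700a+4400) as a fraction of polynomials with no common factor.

Apply the Euclidean algorithm:
  −4a⁵+32a⁴+324a³−912a²+7600a−228800 = (−4a+4)(a⁴−7a³−144a²+700a+4400) + (−224a³+2464a²+22400a−246400)
  a⁴−7a³−144a²+700a+4400 = (−(1/224)a−1/56)(−224a³+2464a²+22400a−246400) + (0)
Last nonzero remainder: −224a³+2464a²+22400a−246400. Dividing through by −224 gives the monic gcd a³−11a²−100a+1100.
Cancel a³−11a²−100a+1100 from numerator and denominator to get the reduced form.

(−4a²−12a−208)/(a+4)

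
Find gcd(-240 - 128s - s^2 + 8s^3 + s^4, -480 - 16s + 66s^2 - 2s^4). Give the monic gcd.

-60 - 17s + 4s^2 + s^3

Apply the Euclidean algorithm:
  s^4 + 8s^3 - s^2 - 128s - 240 = (-1/2)(-2s^4 + 66s^2 - 16s - 480) + (8s^3 + 32s^2 - 136s - 480)
  -2s^4 + 66s^2 - 16s - 480 = (-(1/4)s + 1)(8s^3 + 32s^2 - 136s - 480) + (0)
Last nonzero remainder: 8s^3 + 32s^2 - 136s - 480. Dividing through by 8 gives the monic gcd s^3 + 4s^2 - 17s - 60.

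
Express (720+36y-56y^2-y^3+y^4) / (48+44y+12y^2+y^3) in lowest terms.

(30-11y+y^2)/(2+y)

Apply the Euclidean algorithm:
  y^4-y^3-56y^2+36y+720 = (y-13)(y^3+12y^2+44y+48) + (56y^2+560y+1344)
  y^3+12y^2+44y+48 = ((1/56)y+1/28)(56y^2+560y+1344) + (0)
Last nonzero remainder: 56y^2+560y+1344. Dividing through by 56 gives the monic gcd y^2+10y+24.
Cancel y^2+10y+24 from numerator and denominator to get the reduced form.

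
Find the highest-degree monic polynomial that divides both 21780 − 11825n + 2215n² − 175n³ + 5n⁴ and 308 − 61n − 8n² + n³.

44 − 15n + n²

Euclidean algorithm in ℚ[n]:
  5n⁴ − 175n³ + 2215n² − 11825n + 21780 = (5n − 135)(n³ − 8n² − 61n + 308) + (1440n² − 21600n + 63360)
  n³ − 8n² − 61n + 308 = ((1/1440)n + 7/1440)(1440n² − 21600n + 63360) + (0)
Last nonzero remainder: 1440n² − 21600n + 63360. Dividing through by 1440 gives the monic gcd n² − 15n + 44.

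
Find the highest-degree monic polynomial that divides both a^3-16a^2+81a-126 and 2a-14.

Apply the Euclidean algorithm:
  a^3-16a^2+81a-126 = ((1/2)a^2-(9/2)a+9)(2a-14) + (0)
Last nonzero remainder: 2a-14. Dividing through by 2 gives the monic gcd a-7.

a-7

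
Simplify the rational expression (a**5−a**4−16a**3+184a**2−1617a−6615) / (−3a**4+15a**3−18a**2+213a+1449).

(−a**3−3a**2−17a−315)/(3a**2−3a+69)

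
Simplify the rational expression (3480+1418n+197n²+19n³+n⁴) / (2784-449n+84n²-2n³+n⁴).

(40+14n+n²)/(32-7n+n²)

Euclidean algorithm in ℚ[n]:
  n⁴+19n³+197n²+1418n+3480 = (n⁴-2n³+84n²-449n+2784) + (21n³+113n²+1867n+696)
  n⁴-2n³+84n²-449n+2784 = ((1/21)n-155/441)(21n³+113n²+1867n+696) + ((15352/441)n²+(76760/441)n+445208/147)
  21n³+113n²+1867n+696 = ((9261/15352)n+441/1919)((15352/441)n²+(76760/441)n+445208/147) + (0)
Last nonzero remainder: (15352/441)n²+(76760/441)n+445208/147. Dividing through by 15352/441 gives the monic gcd n²+5n+87.
Cancel n²+5n+87 from numerator and denominator to get the reduced form.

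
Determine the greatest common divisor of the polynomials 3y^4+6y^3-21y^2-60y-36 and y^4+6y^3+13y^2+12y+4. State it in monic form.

Euclidean algorithm in ℚ[y]:
  3y^4+6y^3-21y^2-60y-36 = (3)(y^4+6y^3+13y^2+12y+4) + (-12y^3-60y^2-96y-48)
  y^4+6y^3+13y^2+12y+4 = (-(1/12)y-1/12)(-12y^3-60y^2-96y-48) + (0)
Last nonzero remainder: -12y^3-60y^2-96y-48. Dividing through by -12 gives the monic gcd y^3+5y^2+8y+4.

y^3+5y^2+8y+4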